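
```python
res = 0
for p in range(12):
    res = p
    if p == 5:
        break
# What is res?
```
Trace:
  res=0
  res=0, p=0
  res=1, p=1
  res=2, p=2
  res=3, p=3
  res=4, p=4
  res=5, p=5

Final answer: 5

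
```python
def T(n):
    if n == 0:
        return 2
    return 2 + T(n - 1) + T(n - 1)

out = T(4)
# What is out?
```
Call trace (a repeated sub-call is expanded the first time; later identical calls just restate its return value):
T(n=4)
  T(n=3)
    T(n=2)
      T(n=1)
        T(n=0)
        -> return 2
        T(n=0)
        -> return 2
      -> return 6
      T(n=1) -> return 6  (same call as traced above)
    -> return 14
    T(n=2) -> return 14  (same call as traced above)
  -> return 30
  T(n=3) -> return 30  (same call as traced above)
-> return 62

Final answer: 62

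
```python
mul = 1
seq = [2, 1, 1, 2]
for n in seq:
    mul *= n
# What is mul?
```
Trace:
  mul=1
  mul=2, n=2
  mul=2, n=1
  mul=2, n=1
  mul=4, n=2

Final answer: 4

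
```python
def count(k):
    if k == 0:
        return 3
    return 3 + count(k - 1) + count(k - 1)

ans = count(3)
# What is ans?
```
Call trace (a repeated sub-call is expanded the first time; later identical calls just restate its return value):
count(k=3)
  count(k=2)
    count(k=1)
      count(k=0)
      -> return 3
      count(k=0)
      -> return 3
    -> return 9
    count(k=1) -> return 9  (same call as traced above)
  -> return 21
  count(k=2) -> return 21  (same call as traced above)
-> return 45

Final answer: 45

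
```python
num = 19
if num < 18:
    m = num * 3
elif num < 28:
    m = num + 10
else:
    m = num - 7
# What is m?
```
Trace:
  num=19
  num=19, m=29

Final answer: 29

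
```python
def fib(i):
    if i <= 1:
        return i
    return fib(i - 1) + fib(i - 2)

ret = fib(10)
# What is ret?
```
Call trace (a repeated sub-call is expanded the first time; later identical calls just restate its return value):
fib(i=10)
  fib(i=9)
    fib(i=8)
      fib(i=7)
        fib(i=6)
          fib(i=5)
            fib(i=4)
              fib(i=3)
                fib(i=2)
                  fib(i=1)
                  -> return 1
                  fib(i=0)
                  -> return 0
                -> return 1
                fib(i=1)
                -> return 1
              -> return 2
              fib(i=2) -> return 1  (same call as traced above)
            -> return 3
            fib(i=3) -> return 2  (same call as traced above)
          -> return 5
          fib(i=4) -> return 3  (same call as traced above)
        -> return 8
        fib(i=5) -> return 5  (same call as traced above)
      -> return 13
      fib(i=6) -> return 8  (same call as traced above)
    -> return 21
    fib(i=7) -> return 13  (same call as traced above)
  -> return 34
  fib(i=8) -> return 21  (same call as traced above)
-> return 55

Final answer: 55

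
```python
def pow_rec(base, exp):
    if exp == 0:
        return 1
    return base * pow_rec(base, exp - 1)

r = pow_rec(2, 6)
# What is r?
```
Call trace:
pow_rec(base=2, exp=6)
  pow_rec(base=2, exp=5)
    pow_rec(base=2, exp=4)
      pow_rec(base=2, exp=3)
        pow_rec(base=2, exp=2)
          pow_rec(base=2, exp=1)
            pow_rec(base=2, exp=0)
            -> return 1
          -> return 2
        -> return 4
      -> return 8
    -> return 16
  -> return 32
-> return 64

Final answer: 64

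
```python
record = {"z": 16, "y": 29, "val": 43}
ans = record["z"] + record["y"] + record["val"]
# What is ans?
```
Trace:
  record={'z': 16, 'y': 29, 'val': 43}
  record={'z': 16, 'y': 29, 'val': 43}, ans=88

Final answer: 88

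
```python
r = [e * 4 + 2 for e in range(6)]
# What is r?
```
Trace:
  e=0
  e=1
  e=2
  e=3
  e=4
  e=5
  r=[2, 6, 10, 14, 18, 22]

Final answer: [2, 6, 10, 14, 18, 22]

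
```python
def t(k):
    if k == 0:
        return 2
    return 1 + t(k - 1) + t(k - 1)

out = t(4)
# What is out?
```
Call trace (a repeated sub-call is expanded the first time; later identical calls just restate its return value):
t(k=4)
  t(k=3)
    t(k=2)
      t(k=1)
        t(k=0)
        -> return 2
        t(k=0)
        -> return 2
      -> return 5
      t(k=1) -> return 5  (same call as traced above)
    -> return 11
    t(k=2) -> return 11  (same call as traced above)
  -> return 23
  t(k=3) -> return 23  (same call as traced above)
-> return 47

Final answer: 47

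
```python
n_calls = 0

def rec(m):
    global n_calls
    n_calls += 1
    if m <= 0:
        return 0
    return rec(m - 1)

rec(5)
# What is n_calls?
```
Call trace:
rec(m=5)
  rec(m=4)
    rec(m=3)
      rec(m=2)
        rec(m=1)
          rec(m=0)
          -> return 0
        -> return 0
      -> return 0
    -> return 0
  -> return 0
-> return 0

n_calls is incremented once per call. rec is entered once for each m = 5, 4, 3, 2, 1, 0 (the m <= 0 call returns without recursing), i.e. 5 + 1 calls.
n_calls = 6

Final answer: 6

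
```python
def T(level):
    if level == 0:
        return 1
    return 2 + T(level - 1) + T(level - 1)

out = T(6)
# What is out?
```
Call trace (a repeated sub-call is expanded the first time; later identical calls just restate its return value):
T(level=6)
  T(level=5)
    T(level=4)
      T(level=3)
        T(level=2)
          T(level=1)
            T(level=0)
            -> return 1
            T(level=0)
            -> return 1
          -> return 4
          T(level=1) -> return 4  (same call as traced above)
        -> return 10
        T(level=2) -> return 10  (same call as traced above)
      -> return 22
      T(level=3) -> return 22  (same call as traced above)
    -> return 46
    T(level=4) -> return 46  (same call as traced above)
  -> return 94
  T(level=5) -> return 94  (same call as traced above)
-> return 190

Final answer: 190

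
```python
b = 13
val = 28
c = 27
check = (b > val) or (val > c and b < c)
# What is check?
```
Trace:
  b=13
  b=13, val=28
  b=13, val=28, c=27
  b=13, val=28, c=27, check=True

Final answer: True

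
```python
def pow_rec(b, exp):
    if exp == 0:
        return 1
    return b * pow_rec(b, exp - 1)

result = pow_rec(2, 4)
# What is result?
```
Call trace:
pow_rec(b=2, exp=4)
  pow_rec(b=2, exp=3)
    pow_rec(b=2, exp=2)
      pow_rec(b=2, exp=1)
        pow_rec(b=2, exp=0)
        -> return 1
      -> return 2
    -> return 4
  -> return 8
-> return 16

Final answer: 16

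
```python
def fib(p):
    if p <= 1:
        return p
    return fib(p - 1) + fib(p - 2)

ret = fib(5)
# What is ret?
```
Call trace (a repeated sub-call is expanded the first time; later identical calls just restate its return value):
fib(p=5)
  fib(p=4)
    fib(p=3)
      fib(p=2)
        fib(p=1)
        -> return 1
        fib(p=0)
        -> return 0
      -> return 1
      fib(p=1)
      -> return 1
    -> return 2
    fib(p=2) -> return 1  (same call as traced above)
  -> return 3
  fib(p=3) -> return 2  (same call as traced above)
-> return 5

Final answer: 5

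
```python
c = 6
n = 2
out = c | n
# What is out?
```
Trace:
  c=6
  c=6, n=2
  c=6, n=2, out=6

Final answer: 6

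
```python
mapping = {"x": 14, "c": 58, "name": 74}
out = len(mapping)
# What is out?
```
Trace:
  mapping={'x': 14, 'c': 58, 'name': 74}
  mapping={'x': 14, 'c': 58, 'name': 74}, out=3

Final answer: 3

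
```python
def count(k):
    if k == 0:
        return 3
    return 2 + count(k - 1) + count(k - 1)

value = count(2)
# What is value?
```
Call trace (a repeated sub-call is expanded the first time; later identical calls just restate its return value):
count(k=2)
  count(k=1)
    count(k=0)
    -> return 3
    count(k=0)
    -> return 3
  -> return 8
  count(k=1) -> return 8  (same call as traced above)
-> return 18

Final answer: 18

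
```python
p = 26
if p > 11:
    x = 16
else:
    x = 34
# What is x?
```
Trace:
  p=26
  p=26, x=16

Final answer: 16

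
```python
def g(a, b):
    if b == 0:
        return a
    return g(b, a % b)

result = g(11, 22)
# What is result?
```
Call trace:
g(a=11, b=22)
  g(a=22, b=11)
    g(a=11, b=0)
    -> return 11
  -> return 11
-> return 11

Final answer: 11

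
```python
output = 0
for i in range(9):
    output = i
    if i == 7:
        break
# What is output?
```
Trace:
  output=0
  output=0, i=0
  output=1, i=1
  output=2, i=2
  output=3, i=3
  output=4, i=4
  output=5, i=5
  output=6, i=6
  output=7, i=7

Final answer: 7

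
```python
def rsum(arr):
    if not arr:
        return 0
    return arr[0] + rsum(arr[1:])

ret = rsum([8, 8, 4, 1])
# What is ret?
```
Call trace:
rsum(arr=[8, 8, 4, 1])
  rsum(arr=[8, 4, 1])
    rsum(arr=[4, 1])
      rsum(arr=[1])
        rsum(arr=[])
        -> return 0
      -> return 1
    -> return 5
  -> return 13
-> return 21

Final answer: 21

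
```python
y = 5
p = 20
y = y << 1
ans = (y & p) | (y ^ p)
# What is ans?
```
Trace:
  y=5
  y=5, p=20
  y=10, p=20
  y=10, p=20, ans=30

Final answer: 30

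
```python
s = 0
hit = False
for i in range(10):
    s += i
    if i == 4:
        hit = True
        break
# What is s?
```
Trace:
  s=0
  s=0, hit=False
  s=0, hit=False, i=0
  s=1, hit=False, i=1
  s=3, hit=False, i=2
  s=6, hit=False, i=3
  s=10, hit=True, i=4

Final answer: 10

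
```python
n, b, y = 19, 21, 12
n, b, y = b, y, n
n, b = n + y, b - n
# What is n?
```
Trace:
  n=19, b=21, y=12
  n=21, b=12, y=19
  n=40, b=-9, y=19

Final answer: 40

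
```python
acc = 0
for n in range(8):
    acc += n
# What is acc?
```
Trace:
  acc=0
  acc=0, n=0
  acc=1, n=1
  acc=3, n=2
  acc=6, n=3
  acc=10, n=4
  acc=15, n=5
  acc=21, n=6
  acc=28, n=7

Final answer: 28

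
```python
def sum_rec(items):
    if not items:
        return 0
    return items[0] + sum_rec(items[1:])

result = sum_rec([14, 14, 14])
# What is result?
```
Call trace:
sum_rec(items=[14, 14, 14])
  sum_rec(items=[14, 14])
    sum_rec(items=[14])
      sum_rec(items=[])
      -> return 0
    -> return 14
  -> return 28
-> return 42

Final answer: 42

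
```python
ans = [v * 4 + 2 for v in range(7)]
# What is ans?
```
Trace:
  v=0
  v=1
  v=2
  v=3
  v=4
  v=5
  v=6
  ans=[2, 6, 10, 14, 18, 22, 26]

Final answer: [2, 6, 10, 14, 18, 22, 26]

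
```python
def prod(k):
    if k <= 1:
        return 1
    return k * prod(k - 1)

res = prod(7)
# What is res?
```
Call trace:
prod(k=7)
  prod(k=6)
    prod(k=5)
      prod(k=4)
        prod(k=3)
          prod(k=2)
            prod(k=1)
            -> return 1
          -> return 2
        -> return 6
      -> return 24
    -> return 120
  -> return 720
-> return 5040

Final answer: 5040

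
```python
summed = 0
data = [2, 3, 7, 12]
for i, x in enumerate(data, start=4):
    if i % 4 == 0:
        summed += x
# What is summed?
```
Trace:
  summed=0
  summed=2, i=4, x=2
  summed=2, i=5, x=3
  summed=2, i=6, x=7
  summed=2, i=7, x=12

Final answer: 2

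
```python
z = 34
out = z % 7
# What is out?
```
Trace:
  z=34
  z=34, out=6

Final answer: 6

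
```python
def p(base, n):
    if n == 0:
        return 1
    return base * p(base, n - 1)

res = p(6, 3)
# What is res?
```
Call trace:
p(base=6, n=3)
  p(base=6, n=2)
    p(base=6, n=1)
      p(base=6, n=0)
      -> return 1
    -> return 6
  -> return 36
-> return 216

Final answer: 216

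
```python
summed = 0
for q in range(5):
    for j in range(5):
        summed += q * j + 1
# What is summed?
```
Trace:
  summed=0
  summed=1, q=0, j=0
  summed=2, q=0, j=1
  summed=3, q=0, j=2
  summed=4, q=0, j=3
  summed=5, q=0, j=4
  summed=6, q=1, j=0
  summed=8, q=1, j=1
  summed=11, q=1, j=2
  summed=15, q=1, j=3
  summed=20, q=1, j=4
  summed=21, q=2, j=0
  summed=24, q=2, j=1
  summed=29, q=2, j=2
  summed=36, q=2, j=3
  summed=45, q=2, j=4
  summed=46, q=3, j=0
  summed=50, q=3, j=1
  summed=57, q=3, j=2
  summed=67, q=3, j=3
  summed=80, q=3, j=4
  summed=81, q=4, j=0
  summed=86, q=4, j=1
  summed=95, q=4, j=2
  summed=108, q=4, j=3
  summed=125, q=4, j=4

Final answer: 125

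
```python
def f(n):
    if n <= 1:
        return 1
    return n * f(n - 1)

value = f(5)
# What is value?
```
Call trace:
f(n=5)
  f(n=4)
    f(n=3)
      f(n=2)
        f(n=1)
        -> return 1
      -> return 2
    -> return 6
  -> return 24
-> return 120

Final answer: 120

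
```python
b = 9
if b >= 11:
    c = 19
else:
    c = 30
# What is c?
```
Trace:
  b=9
  b=9, c=30

Final answer: 30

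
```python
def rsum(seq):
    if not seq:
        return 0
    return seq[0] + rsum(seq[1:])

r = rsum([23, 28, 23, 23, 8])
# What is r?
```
Call trace:
rsum(seq=[23, 28, 23, 23, 8])
  rsum(seq=[28, 23, 23, 8])
    rsum(seq=[23, 23, 8])
      rsum(seq=[23, 8])
        rsum(seq=[8])
          rsum(seq=[])
          -> return 0
        -> return 8
      -> return 31
    -> return 54
  -> return 82
-> return 105

Final answer: 105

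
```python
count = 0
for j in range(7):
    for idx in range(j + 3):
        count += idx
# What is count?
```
Trace:
  count=0
  count=0, j=0, idx=0
  count=1, j=0, idx=1
  count=3, j=0, idx=2
  count=3, j=1, idx=0
  count=4, j=1, idx=1
  count=6, j=1, idx=2
  count=9, j=1, idx=3
  count=9, j=2, idx=0
  count=10, j=2, idx=1
  count=12, j=2, idx=2
  count=15, j=2, idx=3
  count=19, j=2, idx=4
  count=19, j=3, idx=0
  count=20, j=3, idx=1
  count=22, j=3, idx=2
  count=25, j=3, idx=3
  count=29, j=3, idx=4
  count=34, j=3, idx=5
  count=34, j=4, idx=0
  count=35, j=4, idx=1
  count=37, j=4, idx=2
  count=40, j=4, idx=3
  count=44, j=4, idx=4
  count=49, j=4, idx=5
  count=55, j=4, idx=6
  count=55, j=5, idx=0
  count=56, j=5, idx=1
  count=58, j=5, idx=2
  count=61, j=5, idx=3
  count=65, j=5, idx=4
  count=70, j=5, idx=5
  count=76, j=5, idx=6
  count=83, j=5, idx=7
  count=83, j=6, idx=0
  count=84, j=6, idx=1
  count=86, j=6, idx=2
  count=89, j=6, idx=3
  count=93, j=6, idx=4
  count=98, j=6, idx=5
  count=104, j=6, idx=6
  count=111, j=6, idx=7
  count=119, j=6, idx=8

Final answer: 119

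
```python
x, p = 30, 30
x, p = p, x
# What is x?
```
Trace:
  x=30, p=30
  x=30, p=30

Final answer: 30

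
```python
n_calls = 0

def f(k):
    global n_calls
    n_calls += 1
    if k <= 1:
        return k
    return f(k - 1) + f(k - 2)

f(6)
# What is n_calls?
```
Call trace (a repeated sub-call is expanded the first time; later identical calls just restate its return value):
f(k=6)
  f(k=5)
    f(k=4)
      f(k=3)
        f(k=2)
          f(k=1)
          -> return 1
          f(k=0)
          -> return 0
        -> return 1
        f(k=1)
        -> return 1
      -> return 2
      f(k=2) -> return 1  (same call as traced above)
    -> return 3
    f(k=3) -> return 2  (same call as traced above)
  -> return 5
  f(k=4) -> return 3  (same call as traced above)
-> return 8

n_calls is incremented once per call, so count the calls in each subtree. Let C(k) = number of calls made by f(k).
C(0) = C(1) = 1 (base case, no recursion); C(k) = 1 + C(k - 1) + C(k - 2) otherwise.
C(2) = 1 + C(1) + C(0) = 1 + 1 + 1 = 3
C(3) = 1 + C(2) + C(1) = 1 + 3 + 1 = 5
C(4) = 1 + C(3) + C(2) = 1 + 5 + 3 = 9
C(5) = 1 + C(4) + C(3) = 1 + 9 + 5 = 15
C(6) = 1 + C(5) + C(4) = 1 + 15 + 9 = 25
n_calls = C(6) = 25

Final answer: 25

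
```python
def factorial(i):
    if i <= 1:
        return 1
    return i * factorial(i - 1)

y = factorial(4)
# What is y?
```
Call trace:
factorial(i=4)
  factorial(i=3)
    factorial(i=2)
      factorial(i=1)
      -> return 1
    -> return 2
  -> return 6
-> return 24

Final answer: 24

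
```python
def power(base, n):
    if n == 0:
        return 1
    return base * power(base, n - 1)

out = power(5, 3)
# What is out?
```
Call trace:
power(base=5, n=3)
  power(base=5, n=2)
    power(base=5, n=1)
      power(base=5, n=0)
      -> return 1
    -> return 5
  -> return 25
-> return 125

Final answer: 125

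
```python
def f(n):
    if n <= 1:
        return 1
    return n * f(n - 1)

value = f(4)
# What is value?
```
Call trace:
f(n=4)
  f(n=3)
    f(n=2)
      f(n=1)
      -> return 1
    -> return 2
  -> return 6
-> return 24

Final answer: 24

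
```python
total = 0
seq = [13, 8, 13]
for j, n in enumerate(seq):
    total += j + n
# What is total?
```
Trace:
  total=0
  total=13, j=0, n=13
  total=22, j=1, n=8
  total=37, j=2, n=13

Final answer: 37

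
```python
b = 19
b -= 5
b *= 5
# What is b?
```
Trace:
  b=19
  b=14
  b=70

Final answer: 70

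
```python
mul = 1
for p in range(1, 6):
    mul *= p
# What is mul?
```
Trace:
  mul=1
  mul=1, p=1
  mul=2, p=2
  mul=6, p=3
  mul=24, p=4
  mul=120, p=5

Final answer: 120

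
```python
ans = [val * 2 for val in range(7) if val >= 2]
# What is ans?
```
Trace:
  val=0
  val=1
  val=2
  val=3
  val=4
  val=5
  val=6
  ans=[4, 6, 8, 10, 12]

Final answer: [4, 6, 8, 10, 12]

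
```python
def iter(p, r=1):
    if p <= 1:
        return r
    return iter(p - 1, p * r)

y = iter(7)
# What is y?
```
Call trace:
iter(p=7, r=1)
  iter(p=6, r=7)
    iter(p=5, r=42)
      iter(p=4, r=210)
        iter(p=3, r=840)
          iter(p=2, r=2520)
            iter(p=1, r=5040)
            -> return 5040
          -> return 5040
        -> return 5040
      -> return 5040
    -> return 5040
  -> return 5040
-> return 5040

Final answer: 5040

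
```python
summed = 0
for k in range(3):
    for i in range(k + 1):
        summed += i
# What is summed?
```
Trace:
  summed=0
  summed=0, k=0, i=0
  summed=0, k=1, i=0
  summed=1, k=1, i=1
  summed=1, k=2, i=0
  summed=2, k=2, i=1
  summed=4, k=2, i=2

Final answer: 4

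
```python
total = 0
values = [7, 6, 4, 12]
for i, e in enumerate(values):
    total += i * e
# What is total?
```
Trace:
  total=0
  total=0, i=0, e=7
  total=6, i=1, e=6
  total=14, i=2, e=4
  total=50, i=3, e=12

Final answer: 50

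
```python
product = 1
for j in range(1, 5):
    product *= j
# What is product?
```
Trace:
  product=1
  product=1, j=1
  product=2, j=2
  product=6, j=3
  product=24, j=4

Final answer: 24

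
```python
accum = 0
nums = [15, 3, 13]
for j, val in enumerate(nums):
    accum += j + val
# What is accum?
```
Trace:
  accum=0
  accum=15, j=0, val=15
  accum=19, j=1, val=3
  accum=34, j=2, val=13

Final answer: 34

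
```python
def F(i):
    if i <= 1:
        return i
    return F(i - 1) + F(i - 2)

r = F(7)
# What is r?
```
Call trace (a repeated sub-call is expanded the first time; later identical calls just restate its return value):
F(i=7)
  F(i=6)
    F(i=5)
      F(i=4)
        F(i=3)
          F(i=2)
            F(i=1)
            -> return 1
            F(i=0)
            -> return 0
          -> return 1
          F(i=1)
          -> return 1
        -> return 2
        F(i=2) -> return 1  (same call as traced above)
      -> return 3
      F(i=3) -> return 2  (same call as traced above)
    -> return 5
    F(i=4) -> return 3  (same call as traced above)
  -> return 8
  F(i=5) -> return 5  (same call as traced above)
-> return 13

Final answer: 13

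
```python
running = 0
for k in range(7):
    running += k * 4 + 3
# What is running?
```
Trace:
  running=0
  running=3, k=0
  running=10, k=1
  running=21, k=2
  running=36, k=3
  running=55, k=4
  running=78, k=5
  running=105, k=6

Final answer: 105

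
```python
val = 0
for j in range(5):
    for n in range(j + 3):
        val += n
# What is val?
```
Trace:
  val=0
  val=0, j=0, n=0
  val=1, j=0, n=1
  val=3, j=0, n=2
  val=3, j=1, n=0
  val=4, j=1, n=1
  val=6, j=1, n=2
  val=9, j=1, n=3
  val=9, j=2, n=0
  val=10, j=2, n=1
  val=12, j=2, n=2
  val=15, j=2, n=3
  val=19, j=2, n=4
  val=19, j=3, n=0
  val=20, j=3, n=1
  val=22, j=3, n=2
  val=25, j=3, n=3
  val=29, j=3, n=4
  val=34, j=3, n=5
  val=34, j=4, n=0
  val=35, j=4, n=1
  val=37, j=4, n=2
  val=40, j=4, n=3
  val=44, j=4, n=4
  val=49, j=4, n=5
  val=55, j=4, n=6

Final answer: 55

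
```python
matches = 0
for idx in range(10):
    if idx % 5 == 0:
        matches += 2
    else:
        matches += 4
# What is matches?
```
Trace:
  matches=0
  matches=2, idx=0
  matches=6, idx=1
  matches=10, idx=2
  matches=14, idx=3
  matches=18, idx=4
  matches=20, idx=5
  matches=24, idx=6
  matches=28, idx=7
  matches=32, idx=8
  matches=36, idx=9

Final answer: 36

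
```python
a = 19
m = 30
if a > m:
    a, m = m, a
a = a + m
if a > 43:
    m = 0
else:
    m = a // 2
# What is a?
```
Trace:
  a=19
  a=19, m=30
  a=19, m=30
  a=49, m=30
  a=49, m=0

Final answer: 49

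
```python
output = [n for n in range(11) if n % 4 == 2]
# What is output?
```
Trace:
  n=0
  n=1
  n=2
  n=3
  n=4
  n=5
  n=6
  n=7
  n=8
  n=9
  n=10
  output=[2, 6, 10]

Final answer: [2, 6, 10]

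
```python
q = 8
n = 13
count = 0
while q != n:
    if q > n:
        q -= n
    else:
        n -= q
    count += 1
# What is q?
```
Trace:
  q=8
  q=8, n=13
  q=8, n=13, count=0
  q=8, n=5, count=1
  q=3, n=5, count=2
  q=3, n=2, count=3
  q=1, n=2, count=4
  q=1, n=1, count=5

Final answer: 1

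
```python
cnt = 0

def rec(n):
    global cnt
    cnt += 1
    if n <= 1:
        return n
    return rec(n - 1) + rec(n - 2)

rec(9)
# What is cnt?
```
Call trace (a repeated sub-call is expanded the first time; later identical calls just restate its return value):
rec(n=9)
  rec(n=8)
    rec(n=7)
      rec(n=6)
        rec(n=5)
          rec(n=4)
            rec(n=3)
              rec(n=2)
                rec(n=1)
                -> return 1
                rec(n=0)
                -> return 0
              -> return 1
              rec(n=1)
              -> return 1
            -> return 2
            rec(n=2) -> return 1  (same call as traced above)
          -> return 3
          rec(n=3) -> return 2  (same call as traced above)
        -> return 5
        rec(n=4) -> return 3  (same call as traced above)
      -> return 8
      rec(n=5) -> return 5  (same call as traced above)
    -> return 13
    rec(n=6) -> return 8  (same call as traced above)
  -> return 21
  rec(n=7) -> return 13  (same call as traced above)
-> return 34

cnt is incremented once per call, so count the calls in each subtree. Let C(n) = number of calls made by rec(n).
C(0) = C(1) = 1 (base case, no recursion); C(n) = 1 + C(n - 1) + C(n - 2) otherwise.
C(2) = 1 + C(1) + C(0) = 1 + 1 + 1 = 3
C(3) = 1 + C(2) + C(1) = 1 + 3 + 1 = 5
C(4) = 1 + C(3) + C(2) = 1 + 5 + 3 = 9
C(5) = 1 + C(4) + C(3) = 1 + 9 + 5 = 15
C(6) = 1 + C(5) + C(4) = 1 + 15 + 9 = 25
C(7) = 1 + C(6) + C(5) = 1 + 25 + 15 = 41
C(8) = 1 + C(7) + C(6) = 1 + 41 + 25 = 67
C(9) = 1 + C(8) + C(7) = 1 + 67 + 41 = 109
cnt = C(9) = 109

Final answer: 109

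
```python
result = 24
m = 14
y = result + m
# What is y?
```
Trace:
  result=24
  result=24, m=14
  result=24, m=14, y=38

Final answer: 38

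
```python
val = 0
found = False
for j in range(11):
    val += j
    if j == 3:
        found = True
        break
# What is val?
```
Trace:
  val=0
  val=0, found=False
  val=0, found=False, j=0
  val=1, found=False, j=1
  val=3, found=False, j=2
  val=6, found=True, j=3

Final answer: 6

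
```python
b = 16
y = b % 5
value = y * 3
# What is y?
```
Trace:
  b=16
  b=16, y=1
  b=16, y=1, value=3

Final answer: 1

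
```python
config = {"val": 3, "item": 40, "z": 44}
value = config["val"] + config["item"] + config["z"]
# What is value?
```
Trace:
  config={'val': 3, 'item': 40, 'z': 44}
  config={'val': 3, 'item': 40, 'z': 44}, value=87

Final answer: 87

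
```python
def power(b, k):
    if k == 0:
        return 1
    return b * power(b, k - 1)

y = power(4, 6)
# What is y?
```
Call trace:
power(b=4, k=6)
  power(b=4, k=5)
    power(b=4, k=4)
      power(b=4, k=3)
        power(b=4, k=2)
          power(b=4, k=1)
            power(b=4, k=0)
            -> return 1
          -> return 4
        -> return 16
      -> return 64
    -> return 256
  -> return 1024
-> return 4096

Final answer: 4096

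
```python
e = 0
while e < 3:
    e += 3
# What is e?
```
Trace:
  e=0
  e=3

Final answer: 3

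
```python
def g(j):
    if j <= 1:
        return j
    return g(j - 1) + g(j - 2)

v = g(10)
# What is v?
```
Call trace (a repeated sub-call is expanded the first time; later identical calls just restate its return value):
g(j=10)
  g(j=9)
    g(j=8)
      g(j=7)
        g(j=6)
          g(j=5)
            g(j=4)
              g(j=3)
                g(j=2)
                  g(j=1)
                  -> return 1
                  g(j=0)
                  -> return 0
                -> return 1
                g(j=1)
                -> return 1
              -> return 2
              g(j=2) -> return 1  (same call as traced above)
            -> return 3
            g(j=3) -> return 2  (same call as traced above)
          -> return 5
          g(j=4) -> return 3  (same call as traced above)
        -> return 8
        g(j=5) -> return 5  (same call as traced above)
      -> return 13
      g(j=6) -> return 8  (same call as traced above)
    -> return 21
    g(j=7) -> return 13  (same call as traced above)
  -> return 34
  g(j=8) -> return 21  (same call as traced above)
-> return 55

Final answer: 55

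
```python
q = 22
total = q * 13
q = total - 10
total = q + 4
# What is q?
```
Trace:
  q=22
  q=22, total=286
  q=276, total=286
  q=276, total=280

Final answer: 276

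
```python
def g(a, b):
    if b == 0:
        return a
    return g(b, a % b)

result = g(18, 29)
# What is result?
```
Call trace:
g(a=18, b=29)
  g(a=29, b=18)
    g(a=18, b=11)
      g(a=11, b=7)
        g(a=7, b=4)
          g(a=4, b=3)
            g(a=3, b=1)
              g(a=1, b=0)
              -> return 1
            -> return 1
          -> return 1
        -> return 1
      -> return 1
    -> return 1
  -> return 1
-> return 1

Final answer: 1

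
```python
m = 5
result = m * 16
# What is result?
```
Trace:
  m=5
  m=5, result=80

Final answer: 80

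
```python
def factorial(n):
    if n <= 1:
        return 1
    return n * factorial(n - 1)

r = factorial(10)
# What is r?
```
Call trace:
factorial(n=10)
  factorial(n=9)
    factorial(n=8)
      factorial(n=7)
        factorial(n=6)
          factorial(n=5)
            factorial(n=4)
              factorial(n=3)
                factorial(n=2)
                  factorial(n=1)
                  -> return 1
                -> return 2
              -> return 6
            -> return 24
          -> return 120
        -> return 720
      -> return 5040
    -> return 40320
  -> return 362880
-> return 3628800

Final answer: 3628800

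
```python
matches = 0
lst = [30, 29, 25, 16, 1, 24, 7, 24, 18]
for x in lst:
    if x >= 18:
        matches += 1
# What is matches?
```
Trace:
  matches=0
  matches=1, x=30
  matches=2, x=29
  matches=3, x=25
  matches=3, x=16
  matches=3, x=1
  matches=4, x=24
  matches=4, x=7
  matches=5, x=24
  matches=6, x=18

Final answer: 6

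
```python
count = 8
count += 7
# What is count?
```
Trace:
  count=8
  count=15

Final answer: 15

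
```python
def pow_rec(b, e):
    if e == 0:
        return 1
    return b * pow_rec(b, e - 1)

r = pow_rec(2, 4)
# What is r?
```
Call trace:
pow_rec(b=2, e=4)
  pow_rec(b=2, e=3)
    pow_rec(b=2, e=2)
      pow_rec(b=2, e=1)
        pow_rec(b=2, e=0)
        -> return 1
      -> return 2
    -> return 4
  -> return 8
-> return 16

Final answer: 16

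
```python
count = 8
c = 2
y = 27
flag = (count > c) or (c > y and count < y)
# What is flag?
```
Trace:
  count=8
  count=8, c=2
  count=8, c=2, y=27
  count=8, c=2, y=27, flag=True

Final answer: True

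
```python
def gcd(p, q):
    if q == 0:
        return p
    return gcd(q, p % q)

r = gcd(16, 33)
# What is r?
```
Call trace:
gcd(p=16, q=33)
  gcd(p=33, q=16)
    gcd(p=16, q=1)
      gcd(p=1, q=0)
      -> return 1
    -> return 1
  -> return 1
-> return 1

Final answer: 1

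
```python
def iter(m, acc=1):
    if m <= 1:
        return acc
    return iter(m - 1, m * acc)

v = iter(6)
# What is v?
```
Call trace:
iter(m=6, acc=1)
  iter(m=5, acc=6)
    iter(m=4, acc=30)
      iter(m=3, acc=120)
        iter(m=2, acc=360)
          iter(m=1, acc=720)
          -> return 720
        -> return 720
      -> return 720
    -> return 720
  -> return 720
-> return 720

Final answer: 720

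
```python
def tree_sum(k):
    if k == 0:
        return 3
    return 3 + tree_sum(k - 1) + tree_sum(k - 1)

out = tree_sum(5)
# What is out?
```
Call trace (a repeated sub-call is expanded the first time; later identical calls just restate its return value):
tree_sum(k=5)
  tree_sum(k=4)
    tree_sum(k=3)
      tree_sum(k=2)
        tree_sum(k=1)
          tree_sum(k=0)
          -> return 3
          tree_sum(k=0)
          -> return 3
        -> return 9
        tree_sum(k=1) -> return 9  (same call as traced above)
      -> return 21
      tree_sum(k=2) -> return 21  (same call as traced above)
    -> return 45
    tree_sum(k=3) -> return 45  (same call as traced above)
  -> return 93
  tree_sum(k=4) -> return 93  (same call as traced above)
-> return 189

Final answer: 189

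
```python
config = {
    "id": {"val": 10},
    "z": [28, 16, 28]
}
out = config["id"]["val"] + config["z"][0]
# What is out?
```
Trace:
  config={'id': {'val': 10}, 'z': [28, 16, 28]}
  config={'id': {'val': 10}, 'z': [28, 16, 28]}, out=38

Final answer: 38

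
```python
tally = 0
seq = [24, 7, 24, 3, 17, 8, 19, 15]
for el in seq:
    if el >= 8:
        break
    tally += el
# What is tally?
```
Trace:
  tally=0
  tally=0, el=24

Final answer: 0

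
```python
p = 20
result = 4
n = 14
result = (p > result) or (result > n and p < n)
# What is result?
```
Trace:
  p=20
  p=20, result=4
  p=20, result=4, n=14
  p=20, result=True, n=14

Final answer: True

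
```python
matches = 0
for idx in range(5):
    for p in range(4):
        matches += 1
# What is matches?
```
Trace:
  matches=0
  matches=1, idx=0, p=0
  matches=2, idx=0, p=1
  matches=3, idx=0, p=2
  matches=4, idx=0, p=3
  matches=5, idx=1, p=0
  matches=6, idx=1, p=1
  matches=7, idx=1, p=2
  matches=8, idx=1, p=3
  matches=9, idx=2, p=0
  matches=10, idx=2, p=1
  matches=11, idx=2, p=2
  matches=12, idx=2, p=3
  matches=13, idx=3, p=0
  matches=14, idx=3, p=1
  matches=15, idx=3, p=2
  matches=16, idx=3, p=3
  matches=17, idx=4, p=0
  matches=18, idx=4, p=1
  matches=19, idx=4, p=2
  matches=20, idx=4, p=3

Final answer: 20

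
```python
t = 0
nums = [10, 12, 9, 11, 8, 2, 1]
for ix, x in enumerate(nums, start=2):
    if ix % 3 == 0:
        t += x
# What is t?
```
Trace:
  t=0
  t=0, ix=2, x=10
  t=12, ix=3, x=12
  t=12, ix=4, x=9
  t=12, ix=5, x=11
  t=20, ix=6, x=8
  t=20, ix=7, x=2
  t=20, ix=8, x=1

Final answer: 20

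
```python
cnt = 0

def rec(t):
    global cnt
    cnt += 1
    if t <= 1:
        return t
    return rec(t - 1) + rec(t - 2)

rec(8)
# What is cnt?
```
Call trace (a repeated sub-call is expanded the first time; later identical calls just restate its return value):
rec(t=8)
  rec(t=7)
    rec(t=6)
      rec(t=5)
        rec(t=4)
          rec(t=3)
            rec(t=2)
              rec(t=1)
              -> return 1
              rec(t=0)
              -> return 0
            -> return 1
            rec(t=1)
            -> return 1
          -> return 2
          rec(t=2) -> return 1  (same call as traced above)
        -> return 3
        rec(t=3) -> return 2  (same call as traced above)
      -> return 5
      rec(t=4) -> return 3  (same call as traced above)
    -> return 8
    rec(t=5) -> return 5  (same call as traced above)
  -> return 13
  rec(t=6) -> return 8  (same call as traced above)
-> return 21

cnt is incremented once per call, so count the calls in each subtree. Let C(t) = number of calls made by rec(t).
C(0) = C(1) = 1 (base case, no recursion); C(t) = 1 + C(t - 1) + C(t - 2) otherwise.
C(2) = 1 + C(1) + C(0) = 1 + 1 + 1 = 3
C(3) = 1 + C(2) + C(1) = 1 + 3 + 1 = 5
C(4) = 1 + C(3) + C(2) = 1 + 5 + 3 = 9
C(5) = 1 + C(4) + C(3) = 1 + 9 + 5 = 15
C(6) = 1 + C(5) + C(4) = 1 + 15 + 9 = 25
C(7) = 1 + C(6) + C(5) = 1 + 25 + 15 = 41
C(8) = 1 + C(7) + C(6) = 1 + 41 + 25 = 67
cnt = C(8) = 67

Final answer: 67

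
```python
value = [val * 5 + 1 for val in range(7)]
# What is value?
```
Trace:
  val=0
  val=1
  val=2
  val=3
  val=4
  val=5
  val=6
  value=[1, 6, 11, 16, 21, 26, 31]

Final answer: [1, 6, 11, 16, 21, 26, 31]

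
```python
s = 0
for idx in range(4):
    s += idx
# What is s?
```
Trace:
  s=0
  s=0, idx=0
  s=1, idx=1
  s=3, idx=2
  s=6, idx=3

Final answer: 6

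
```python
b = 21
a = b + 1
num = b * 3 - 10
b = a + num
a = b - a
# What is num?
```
Trace:
  b=21
  b=21, a=22
  b=21, a=22, num=53
  b=75, a=22, num=53
  b=75, a=53, num=53

Final answer: 53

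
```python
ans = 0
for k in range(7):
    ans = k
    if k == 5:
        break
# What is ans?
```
Trace:
  ans=0
  ans=0, k=0
  ans=1, k=1
  ans=2, k=2
  ans=3, k=3
  ans=4, k=4
  ans=5, k=5

Final answer: 5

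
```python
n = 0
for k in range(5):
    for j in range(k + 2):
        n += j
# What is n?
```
Trace:
  n=0
  n=0, k=0, j=0
  n=1, k=0, j=1
  n=1, k=1, j=0
  n=2, k=1, j=1
  n=4, k=1, j=2
  n=4, k=2, j=0
  n=5, k=2, j=1
  n=7, k=2, j=2
  n=10, k=2, j=3
  n=10, k=3, j=0
  n=11, k=3, j=1
  n=13, k=3, j=2
  n=16, k=3, j=3
  n=20, k=3, j=4
  n=20, k=4, j=0
  n=21, k=4, j=1
  n=23, k=4, j=2
  n=26, k=4, j=3
  n=30, k=4, j=4
  n=35, k=4, j=5

Final answer: 35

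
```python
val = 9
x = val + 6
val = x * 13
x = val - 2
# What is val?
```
Trace:
  val=9
  val=9, x=15
  val=195, x=15
  val=195, x=193

Final answer: 195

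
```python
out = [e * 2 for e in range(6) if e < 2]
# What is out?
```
Trace:
  e=0
  e=1
  e=2
  e=3
  e=4
  e=5
  out=[0, 2]

Final answer: [0, 2]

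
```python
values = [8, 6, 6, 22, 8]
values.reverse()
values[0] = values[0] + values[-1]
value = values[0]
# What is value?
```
Trace:
  values=[8, 6, 6, 22, 8]
  values=[8, 22, 6, 6, 8]
  values=[16, 22, 6, 6, 8]
  values=[16, 22, 6, 6, 8], value=16

Final answer: 16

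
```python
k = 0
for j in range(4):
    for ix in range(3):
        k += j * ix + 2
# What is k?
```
Trace:
  k=0
  k=2, j=0, ix=0
  k=4, j=0, ix=1
  k=6, j=0, ix=2
  k=8, j=1, ix=0
  k=11, j=1, ix=1
  k=15, j=1, ix=2
  k=17, j=2, ix=0
  k=21, j=2, ix=1
  k=27, j=2, ix=2
  k=29, j=3, ix=0
  k=34, j=3, ix=1
  k=42, j=3, ix=2

Final answer: 42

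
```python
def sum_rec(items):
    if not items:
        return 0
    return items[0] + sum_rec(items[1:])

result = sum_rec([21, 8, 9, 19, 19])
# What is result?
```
Call trace:
sum_rec(items=[21, 8, 9, 19, 19])
  sum_rec(items=[8, 9, 19, 19])
    sum_rec(items=[9, 19, 19])
      sum_rec(items=[19, 19])
        sum_rec(items=[19])
          sum_rec(items=[])
          -> return 0
        -> return 19
      -> return 38
    -> return 47
  -> return 55
-> return 76

Final answer: 76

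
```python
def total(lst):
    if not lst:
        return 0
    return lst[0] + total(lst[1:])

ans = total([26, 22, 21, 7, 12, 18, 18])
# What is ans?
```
Call trace:
total(lst=[26, 22, 21, 7, 12, 18, 18])
  total(lst=[22, 21, 7, 12, 18, 18])
    total(lst=[21, 7, 12, 18, 18])
      total(lst=[7, 12, 18, 18])
        total(lst=[12, 18, 18])
          total(lst=[18, 18])
            total(lst=[18])
              total(lst=[])
              -> return 0
            -> return 18
          -> return 36
        -> return 48
      -> return 55
    -> return 76
  -> return 98
-> return 124

Final answer: 124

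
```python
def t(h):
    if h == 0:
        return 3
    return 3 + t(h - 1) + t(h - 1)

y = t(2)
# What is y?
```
Call trace (a repeated sub-call is expanded the first time; later identical calls just restate its return value):
t(h=2)
  t(h=1)
    t(h=0)
    -> return 3
    t(h=0)
    -> return 3
  -> return 9
  t(h=1) -> return 9  (same call as traced above)
-> return 21

Final answer: 21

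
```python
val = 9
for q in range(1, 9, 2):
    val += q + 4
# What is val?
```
Trace:
  val=9
  val=14, q=1
  val=21, q=3
  val=30, q=5
  val=41, q=7

Final answer: 41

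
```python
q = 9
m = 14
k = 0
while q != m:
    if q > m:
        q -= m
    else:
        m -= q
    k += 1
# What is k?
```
Trace:
  q=9
  q=9, m=14
  q=9, m=14, k=0
  q=9, m=5, k=1
  q=4, m=5, k=2
  q=4, m=1, k=3
  q=3, m=1, k=4
  q=2, m=1, k=5
  q=1, m=1, k=6

Final answer: 6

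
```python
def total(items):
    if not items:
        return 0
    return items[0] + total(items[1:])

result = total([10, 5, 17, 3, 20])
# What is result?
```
Call trace:
total(items=[10, 5, 17, 3, 20])
  total(items=[5, 17, 3, 20])
    total(items=[17, 3, 20])
      total(items=[3, 20])
        total(items=[20])
          total(items=[])
          -> return 0
        -> return 20
      -> return 23
    -> return 40
  -> return 45
-> return 55

Final answer: 55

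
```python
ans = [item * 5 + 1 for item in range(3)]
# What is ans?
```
Trace:
  item=0
  item=1
  item=2
  ans=[1, 6, 11]

Final answer: [1, 6, 11]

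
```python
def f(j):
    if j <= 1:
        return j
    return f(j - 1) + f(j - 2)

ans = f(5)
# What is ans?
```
Call trace (a repeated sub-call is expanded the first time; later identical calls just restate its return value):
f(j=5)
  f(j=4)
    f(j=3)
      f(j=2)
        f(j=1)
        -> return 1
        f(j=0)
        -> return 0
      -> return 1
      f(j=1)
      -> return 1
    -> return 2
    f(j=2) -> return 1  (same call as traced above)
  -> return 3
  f(j=3) -> return 2  (same call as traced above)
-> return 5

Final answer: 5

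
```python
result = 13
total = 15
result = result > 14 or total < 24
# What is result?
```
Trace:
  result=13
  result=13, total=15
  result=True, total=15

Final answer: True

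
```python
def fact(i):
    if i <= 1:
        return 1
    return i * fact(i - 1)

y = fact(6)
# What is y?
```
Call trace:
fact(i=6)
  fact(i=5)
    fact(i=4)
      fact(i=3)
        fact(i=2)
          fact(i=1)
          -> return 1
        -> return 2
      -> return 6
    -> return 24
  -> return 120
-> return 720

Final answer: 720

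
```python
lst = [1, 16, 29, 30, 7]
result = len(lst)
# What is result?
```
Trace:
  lst=[1, 16, 29, 30, 7]
  lst=[1, 16, 29, 30, 7], result=5

Final answer: 5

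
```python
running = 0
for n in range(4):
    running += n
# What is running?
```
Trace:
  running=0
  running=0, n=0
  running=1, n=1
  running=3, n=2
  running=6, n=3

Final answer: 6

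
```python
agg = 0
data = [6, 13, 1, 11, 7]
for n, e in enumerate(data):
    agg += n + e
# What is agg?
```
Trace:
  agg=0
  agg=6, n=0, e=6
  agg=20, n=1, e=13
  agg=23, n=2, e=1
  agg=37, n=3, e=11
  agg=48, n=4, e=7

Final answer: 48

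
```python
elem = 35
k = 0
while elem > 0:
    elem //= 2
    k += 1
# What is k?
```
Trace:
  elem=35
  elem=35, k=0
  elem=17, k=1
  elem=8, k=2
  elem=4, k=3
  elem=2, k=4
  elem=1, k=5
  elem=0, k=6

Final answer: 6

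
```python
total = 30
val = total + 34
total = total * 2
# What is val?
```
Trace:
  total=30
  total=30, val=64
  total=60, val=64

Final answer: 64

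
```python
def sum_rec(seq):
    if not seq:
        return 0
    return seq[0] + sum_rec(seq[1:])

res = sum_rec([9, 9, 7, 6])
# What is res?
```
Call trace:
sum_rec(seq=[9, 9, 7, 6])
  sum_rec(seq=[9, 7, 6])
    sum_rec(seq=[7, 6])
      sum_rec(seq=[6])
        sum_rec(seq=[])
        -> return 0
      -> return 6
    -> return 13
  -> return 22
-> return 31

Final answer: 31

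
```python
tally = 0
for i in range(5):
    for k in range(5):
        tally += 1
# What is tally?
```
Trace:
  tally=0
  tally=1, i=0, k=0
  tally=2, i=0, k=1
  tally=3, i=0, k=2
  tally=4, i=0, k=3
  tally=5, i=0, k=4
  tally=6, i=1, k=0
  tally=7, i=1, k=1
  tally=8, i=1, k=2
  tally=9, i=1, k=3
  tally=10, i=1, k=4
  tally=11, i=2, k=0
  tally=12, i=2, k=1
  tally=13, i=2, k=2
  tally=14, i=2, k=3
  tally=15, i=2, k=4
  tally=16, i=3, k=0
  tally=17, i=3, k=1
  tally=18, i=3, k=2
  tally=19, i=3, k=3
  tally=20, i=3, k=4
  tally=21, i=4, k=0
  tally=22, i=4, k=1
  tally=23, i=4, k=2
  tally=24, i=4, k=3
  tally=25, i=4, k=4

Final answer: 25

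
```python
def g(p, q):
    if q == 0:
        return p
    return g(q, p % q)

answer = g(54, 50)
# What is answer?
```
Call trace:
g(p=54, q=50)
  g(p=50, q=4)
    g(p=4, q=2)
      g(p=2, q=0)
      -> return 2
    -> return 2
  -> return 2
-> return 2

Final answer: 2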